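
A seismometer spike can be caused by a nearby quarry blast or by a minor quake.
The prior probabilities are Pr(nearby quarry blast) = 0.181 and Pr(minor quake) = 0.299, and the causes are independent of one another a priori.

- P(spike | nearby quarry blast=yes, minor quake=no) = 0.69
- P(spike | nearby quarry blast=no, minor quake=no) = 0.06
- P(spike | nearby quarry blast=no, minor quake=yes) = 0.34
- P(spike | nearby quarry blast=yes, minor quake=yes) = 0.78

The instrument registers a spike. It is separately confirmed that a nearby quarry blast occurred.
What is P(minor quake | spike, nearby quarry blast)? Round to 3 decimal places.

P(spike | nearby quarry blast) = 0.69·0.701 + 0.78·0.299 = 0.483690 + 0.233220 = 0.716910
Restricting to configurations with minor quake present: 0.78·0.299 = 0.233220.
P(minor quake | spike, nearby quarry blast) = 0.233220 / 0.716910 ≈ 0.325

P(minor quake | spike, nearby quarry blast) ≈ 0.325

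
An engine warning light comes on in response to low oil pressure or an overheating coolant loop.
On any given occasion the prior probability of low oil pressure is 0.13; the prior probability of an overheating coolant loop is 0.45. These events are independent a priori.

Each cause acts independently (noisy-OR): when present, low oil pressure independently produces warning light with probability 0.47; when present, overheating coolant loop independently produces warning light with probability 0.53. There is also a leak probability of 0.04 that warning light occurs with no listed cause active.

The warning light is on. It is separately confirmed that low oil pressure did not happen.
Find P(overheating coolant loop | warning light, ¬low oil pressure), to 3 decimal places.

P(overheating coolant loop | warning light, ¬low oil pressure) ≈ 0.918

Under noisy-OR, P(warning light | causes) = 1 − (1−0.04)·∏(1−qᵢ) over the active causes.
For the numerator, keep only overheating coolant loop=true terms: 0.5488*0.45 = 0.246960
The normalizing constant is 0.04*0.55 + 0.5488*0.45 = 0.268960
Posterior = 0.246960 / 0.268960 ≈ 0.918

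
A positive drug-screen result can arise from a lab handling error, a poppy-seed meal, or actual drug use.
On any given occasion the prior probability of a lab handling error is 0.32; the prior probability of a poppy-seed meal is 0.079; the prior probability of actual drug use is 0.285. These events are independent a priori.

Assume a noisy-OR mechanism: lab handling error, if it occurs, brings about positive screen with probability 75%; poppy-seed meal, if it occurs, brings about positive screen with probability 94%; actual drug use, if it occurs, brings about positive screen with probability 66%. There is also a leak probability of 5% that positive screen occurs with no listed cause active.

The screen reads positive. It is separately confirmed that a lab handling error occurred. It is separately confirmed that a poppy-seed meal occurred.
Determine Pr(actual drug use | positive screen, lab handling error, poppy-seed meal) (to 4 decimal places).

Under noisy-OR, P(positive screen | causes) = 1 − (1−0.05)·∏(1−qᵢ) over the active causes.
P(positive screen | lab handling error, poppy-seed meal) = 0.98575*0.715 + 0.995155*0.285 = 0.704811 + 0.283619 = 0.988430
The actual drug use-present share is 0.995155*0.285 = 0.283619.
P(actual drug use | positive screen, lab handling error, poppy-seed meal) = 0.283619 / 0.988430 ≈ 0.2869

Pr(actual drug use | positive screen, lab handling error, poppy-seed meal) ≈ 0.2869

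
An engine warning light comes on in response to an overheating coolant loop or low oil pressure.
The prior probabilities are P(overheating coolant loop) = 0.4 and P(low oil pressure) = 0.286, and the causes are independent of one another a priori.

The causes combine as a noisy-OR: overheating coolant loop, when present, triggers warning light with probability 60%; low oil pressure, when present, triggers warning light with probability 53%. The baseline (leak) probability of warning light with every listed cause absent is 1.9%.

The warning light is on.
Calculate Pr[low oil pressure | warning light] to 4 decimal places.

Pr[low oil pressure | warning light] ≈ 0.5056

Under noisy-OR, P(warning light | causes) = 1 − (1−0.019)·∏(1−qᵢ) over the active causes.
P(warning light) = 0.019·0.6·0.714 + 0.53893·0.6·0.286 + 0.6076·0.4·0.714 + 0.815572·0.4·0.286 = 0.008140 + 0.092480 + 0.173531 + 0.093301 = 0.367452
Of this, 0.185781 comes from 0.092480 + 0.093301 (the low oil pressure=true cases).
P(low oil pressure | warning light) = 0.185781 / 0.367452 ≈ 0.5056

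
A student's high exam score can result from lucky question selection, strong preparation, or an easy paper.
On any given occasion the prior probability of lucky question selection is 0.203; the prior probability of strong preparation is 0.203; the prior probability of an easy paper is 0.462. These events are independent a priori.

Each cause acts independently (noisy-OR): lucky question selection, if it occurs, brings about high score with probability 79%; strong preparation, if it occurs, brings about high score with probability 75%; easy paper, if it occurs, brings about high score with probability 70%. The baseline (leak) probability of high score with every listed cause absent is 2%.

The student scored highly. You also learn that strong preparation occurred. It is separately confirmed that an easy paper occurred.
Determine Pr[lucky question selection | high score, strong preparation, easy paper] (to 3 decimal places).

Pr[lucky question selection | high score, strong preparation, easy paper] ≈ 0.213

Under noisy-OR, P(high score | causes) = 1 − (1−0.02)·∏(1−qᵢ) over the active causes.
For the numerator, keep only lucky question selection=true terms: 0.984565*0.203 = 0.199867
The normalizing constant is 0.9265*0.797 + 0.984565*0.203 = 0.938288
P(lucky question selection | high score, strong preparation, easy paper) = 0.199867/0.938288 ≈ 0.213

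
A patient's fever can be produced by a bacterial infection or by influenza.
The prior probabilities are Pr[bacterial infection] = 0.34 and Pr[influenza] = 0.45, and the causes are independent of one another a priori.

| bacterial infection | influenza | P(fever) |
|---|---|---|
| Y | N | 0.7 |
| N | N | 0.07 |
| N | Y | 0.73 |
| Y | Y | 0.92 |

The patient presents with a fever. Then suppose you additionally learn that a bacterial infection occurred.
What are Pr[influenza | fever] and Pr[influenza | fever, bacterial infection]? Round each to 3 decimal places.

Weight on influenza=true, given the evidence: 0.216810 + 0.140760 = 0.357570
The normalizing constant is 0.07·0.66·0.55 + 0.73·0.66·0.45 + 0.7·0.34·0.55 + 0.92·0.34·0.45 = 0.513880
P(influenza | fever) = 0.357570/0.513880 ≈ 0.696

With the extra evidence:
Sum P(fever|·) weighted by the priors over both values of influenza:
  P(fever | bacterial infection) = 0.7×0.55 + 0.92×0.45
        = 0.385000 + 0.414000 = 0.799000
Configurations with influenza contribute 0.414000, so
  P(influenza | fever, bacterial infection) = 0.414000 / 0.799000 ≈ 0.518

Pr[influenza | fever] ≈ 0.696; Pr[influenza | fever, bacterial infection] ≈ 0.518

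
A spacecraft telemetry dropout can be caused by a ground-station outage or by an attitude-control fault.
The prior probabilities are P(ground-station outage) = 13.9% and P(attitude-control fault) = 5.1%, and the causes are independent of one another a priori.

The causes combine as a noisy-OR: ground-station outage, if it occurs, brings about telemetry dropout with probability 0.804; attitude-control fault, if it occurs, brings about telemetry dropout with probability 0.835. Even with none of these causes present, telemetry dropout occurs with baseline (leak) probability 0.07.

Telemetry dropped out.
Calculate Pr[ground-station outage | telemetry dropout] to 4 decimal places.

Pr[ground-station outage | telemetry dropout] ≈ 0.5487

Under noisy-OR, P(telemetry dropout | causes) = 1 − (1−0.07)·∏(1−qᵢ) over the active causes.
P(telemetry dropout) = 0.07×0.861×0.949 + 0.84655×0.861×0.051 + 0.81772×0.139×0.949 + 0.969924×0.139×0.051 = 0.057196 + 0.037173 + 0.107866 + 0.006876 = 0.209111
Of this, 0.114742 comes from 0.107866 + 0.006876 (the ground-station outage=true cases).
P(ground-station outage | telemetry dropout) = 0.114742 / 0.209111 ≈ 0.5487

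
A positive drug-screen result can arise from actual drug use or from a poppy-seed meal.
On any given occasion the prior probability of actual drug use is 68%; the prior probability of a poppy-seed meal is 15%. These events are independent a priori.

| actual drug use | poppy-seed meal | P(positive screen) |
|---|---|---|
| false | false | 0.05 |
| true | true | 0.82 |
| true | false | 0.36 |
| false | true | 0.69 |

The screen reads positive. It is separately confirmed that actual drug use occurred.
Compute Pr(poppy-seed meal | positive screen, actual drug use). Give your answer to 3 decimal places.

For the numerator, keep only poppy-seed meal=true terms: 0.82*0.15 = 0.123000
The normalizing constant is 0.36*0.85 + 0.82*0.15 = 0.429000
P(poppy-seed meal | positive screen, actual drug use) = 0.123000/0.429000 ≈ 0.287

Pr(poppy-seed meal | positive screen, actual drug use) ≈ 0.287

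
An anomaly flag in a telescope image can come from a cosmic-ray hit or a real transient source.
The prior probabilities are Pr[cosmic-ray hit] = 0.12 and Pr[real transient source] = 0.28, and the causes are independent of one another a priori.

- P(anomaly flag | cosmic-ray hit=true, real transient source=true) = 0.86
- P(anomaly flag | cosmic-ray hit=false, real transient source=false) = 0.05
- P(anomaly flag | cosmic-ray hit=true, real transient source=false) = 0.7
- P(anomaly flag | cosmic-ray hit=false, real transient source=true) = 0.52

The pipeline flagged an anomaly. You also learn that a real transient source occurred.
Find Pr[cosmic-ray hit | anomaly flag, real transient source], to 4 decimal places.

Pr[cosmic-ray hit | anomaly flag, real transient source] ≈ 0.1840

Sum P(anomaly flag|·) weighted by the priors over both values of cosmic-ray hit:
  P(anomaly flag | real transient source) = 0.52*0.88 + 0.86*0.12
        = 0.457600 + 0.103200 = 0.560800
Keeping only the cosmic-ray hit-present terms gives 0.103200, so
  P(cosmic-ray hit | anomaly flag, real transient source) = 0.103200 / 0.560800 ≈ 0.1840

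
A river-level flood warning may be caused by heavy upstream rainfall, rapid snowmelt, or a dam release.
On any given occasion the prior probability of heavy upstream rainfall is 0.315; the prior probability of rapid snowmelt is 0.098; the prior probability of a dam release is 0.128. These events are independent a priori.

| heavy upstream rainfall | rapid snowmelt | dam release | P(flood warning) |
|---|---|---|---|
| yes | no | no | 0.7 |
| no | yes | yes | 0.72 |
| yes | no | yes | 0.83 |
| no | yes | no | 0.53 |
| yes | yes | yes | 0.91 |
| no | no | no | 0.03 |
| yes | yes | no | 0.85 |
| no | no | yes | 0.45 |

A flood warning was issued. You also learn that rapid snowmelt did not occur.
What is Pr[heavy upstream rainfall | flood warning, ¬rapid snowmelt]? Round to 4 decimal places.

For the numerator, keep only heavy upstream rainfall=true terms: 0.192276 + 0.033466 = 0.225742
Normalizer over all consistent configurations: 0.03·0.685·0.872 + 0.45·0.685·0.128 + 0.7·0.315·0.872 + 0.83·0.315·0.128 = 0.283118
Posterior = 0.225742 / 0.283118 ≈ 0.7973

Pr[heavy upstream rainfall | flood warning, ¬rapid snowmelt] ≈ 0.7973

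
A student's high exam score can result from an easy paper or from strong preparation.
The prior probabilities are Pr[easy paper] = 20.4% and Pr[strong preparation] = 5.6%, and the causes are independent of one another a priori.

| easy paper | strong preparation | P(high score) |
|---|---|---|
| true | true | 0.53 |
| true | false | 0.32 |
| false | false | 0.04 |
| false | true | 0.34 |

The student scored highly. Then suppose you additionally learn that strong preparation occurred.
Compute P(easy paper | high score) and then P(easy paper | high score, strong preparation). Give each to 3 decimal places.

Enumerate the 4 (easy paper, strong preparation) configurations and weight by the priors:
  P(high score) = 0.04*0.796*0.944 + 0.34*0.796*0.056 + 0.32*0.204*0.944 + 0.53*0.204*0.056
        = 0.030057 + 0.015156 + 0.061624 + 0.006055 = 0.112892
Keeping only the easy paper-present terms gives 0.067679, so
  P(easy paper | high score) = 0.067679 / 0.112892 ≈ 0.600

Now condition on the additional information:
P(high score | strong preparation) = 0.34×0.796 + 0.53×0.204 = 0.270640 + 0.108120 = 0.378760
Restricting to configurations with easy paper present: 0.53×0.204 = 0.108120.
P(easy paper | high score, strong preparation) = 0.108120 / 0.378760 ≈ 0.285
Conditioning on strong preparation lowers the posterior on easy paper: the classic explaining-away effect in a common-effect structure.

P(easy paper | high score) ≈ 0.600; P(easy paper | high score, strong preparation) ≈ 0.285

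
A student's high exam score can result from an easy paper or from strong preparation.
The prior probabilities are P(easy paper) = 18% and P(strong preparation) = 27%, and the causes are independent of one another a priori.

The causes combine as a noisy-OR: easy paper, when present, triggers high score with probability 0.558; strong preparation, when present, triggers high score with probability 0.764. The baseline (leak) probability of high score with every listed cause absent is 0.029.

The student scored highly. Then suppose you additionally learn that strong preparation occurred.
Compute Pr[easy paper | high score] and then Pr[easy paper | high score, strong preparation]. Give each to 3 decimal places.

Pr[easy paper | high score] ≈ 0.387; Pr[easy paper | high score, strong preparation] ≈ 0.204

Under noisy-OR, P(high score | causes) = 1 − (1−0.029)·∏(1−qᵢ) over the active causes.
By total probability over the 4 (easy paper, strong preparation) configurations:
  P(high score) = 0.029*0.82*0.73 + 0.770844*0.82*0.27 + 0.570818*0.18*0.73 + 0.898713*0.18*0.27
        = 0.017359 + 0.170665 + 0.075005 + 0.043677 = 0.306706
The terms with easy paper present sum to 0.118682, so
  P(easy paper | high score) = 0.118682 / 0.306706 ≈ 0.387

Now also conditioning on strong preparation=true:
P(high score | strong preparation) = 0.770844·0.82 + 0.898713·0.18 = 0.632092 + 0.161768 = 0.793860
Restricting to configurations with easy paper present: 0.898713·0.18 = 0.161768.
Hence the posterior is 0.161768/0.793860 ≈ 0.204.
Conditioning on strong preparation lowers the posterior on easy paper: the classic explaining-away effect in a common-effect structure.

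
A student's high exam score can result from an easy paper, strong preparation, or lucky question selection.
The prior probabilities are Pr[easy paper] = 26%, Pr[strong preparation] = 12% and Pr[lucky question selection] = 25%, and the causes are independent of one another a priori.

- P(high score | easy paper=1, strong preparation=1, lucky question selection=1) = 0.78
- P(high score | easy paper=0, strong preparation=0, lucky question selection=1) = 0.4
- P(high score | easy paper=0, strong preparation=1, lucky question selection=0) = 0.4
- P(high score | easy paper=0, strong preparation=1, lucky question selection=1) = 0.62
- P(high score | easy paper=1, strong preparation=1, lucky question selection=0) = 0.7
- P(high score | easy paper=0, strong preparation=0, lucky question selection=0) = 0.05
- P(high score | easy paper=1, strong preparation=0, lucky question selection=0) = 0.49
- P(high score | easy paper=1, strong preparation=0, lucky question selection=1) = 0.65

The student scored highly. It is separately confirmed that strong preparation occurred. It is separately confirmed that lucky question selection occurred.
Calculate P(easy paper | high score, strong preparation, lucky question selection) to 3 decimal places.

P(easy paper | high score, strong preparation, lucky question selection) ≈ 0.307

By total probability over both values of easy paper:
  P(high score | strong preparation, lucky question selection) = 0.62*0.74 + 0.78*0.26
        = 0.458800 + 0.202800 = 0.661600
Keeping only the easy paper-present terms gives 0.202800, so
  P(easy paper | high score, strong preparation, lucky question selection) = 0.202800 / 0.661600 ≈ 0.307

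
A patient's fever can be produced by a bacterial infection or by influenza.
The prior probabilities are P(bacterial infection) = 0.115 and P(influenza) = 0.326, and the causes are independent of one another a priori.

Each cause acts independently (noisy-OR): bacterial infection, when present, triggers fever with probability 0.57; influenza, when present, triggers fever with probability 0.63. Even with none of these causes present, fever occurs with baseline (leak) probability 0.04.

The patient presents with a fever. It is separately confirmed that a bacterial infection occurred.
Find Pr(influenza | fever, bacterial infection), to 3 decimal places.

Pr(influenza | fever, bacterial infection) ≈ 0.411

Under noisy-OR, P(fever | causes) = 1 − (1−0.04)·∏(1−qᵢ) over the active causes.
Enumerate both values of influenza and weight by the priors:
  P(fever | bacterial infection) = 0.5872*0.674 + 0.847264*0.326
        = 0.395773 + 0.276208 = 0.671981
Keeping only the influenza-present terms gives 0.276208, so
  P(influenza | fever, bacterial infection) = 0.276208 / 0.671981 ≈ 0.411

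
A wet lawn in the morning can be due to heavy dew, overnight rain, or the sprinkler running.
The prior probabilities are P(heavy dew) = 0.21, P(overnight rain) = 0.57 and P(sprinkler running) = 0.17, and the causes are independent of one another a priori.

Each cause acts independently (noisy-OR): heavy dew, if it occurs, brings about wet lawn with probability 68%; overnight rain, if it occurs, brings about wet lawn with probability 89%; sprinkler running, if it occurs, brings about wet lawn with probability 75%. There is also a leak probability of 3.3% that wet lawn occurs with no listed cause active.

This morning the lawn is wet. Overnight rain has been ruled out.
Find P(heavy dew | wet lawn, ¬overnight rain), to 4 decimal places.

Under noisy-OR, P(wet lawn | causes) = 1 − (1−0.033)·∏(1−qᵢ) over the active causes.
P(wet lawn | ¬overnight rain) = 0.033*0.79*0.83 + 0.75825*0.79*0.17 + 0.69056*0.21*0.83 + 0.92264*0.21*0.17 = 0.021638 + 0.101833 + 0.120365 + 0.032938 = 0.276774
The heavy dew-present share is 0.120365 + 0.032938 = 0.153303.
Hence the posterior is 0.153303/0.276774 ≈ 0.5539.

P(heavy dew | wet lawn, ¬overnight rain) ≈ 0.5539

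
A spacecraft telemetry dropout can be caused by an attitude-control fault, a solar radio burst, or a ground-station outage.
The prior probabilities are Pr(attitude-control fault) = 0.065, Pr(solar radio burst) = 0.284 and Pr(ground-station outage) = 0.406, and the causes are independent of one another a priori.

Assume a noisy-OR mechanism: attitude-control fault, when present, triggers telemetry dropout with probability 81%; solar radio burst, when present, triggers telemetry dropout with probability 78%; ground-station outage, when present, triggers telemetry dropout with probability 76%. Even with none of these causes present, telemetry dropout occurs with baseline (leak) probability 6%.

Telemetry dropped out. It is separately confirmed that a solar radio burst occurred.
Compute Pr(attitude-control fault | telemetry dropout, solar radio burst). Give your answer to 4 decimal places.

Under noisy-OR, P(telemetry dropout | causes) = 1 − (1−0.06)·∏(1−qᵢ) over the active causes.
Weight on attitude-control fault=true, given the evidence: 0.037093 + 0.026141 = 0.063234
Denominator P(telemetry dropout | solar radio burst): 0.7932*0.935*0.594 + 0.950368*0.935*0.406 + 0.960708*0.065*0.594 + 0.99057*0.065*0.406 = 0.864538
Posterior = 0.063234 / 0.864538 ≈ 0.0731

Pr(attitude-control fault | telemetry dropout, solar radio burst) ≈ 0.0731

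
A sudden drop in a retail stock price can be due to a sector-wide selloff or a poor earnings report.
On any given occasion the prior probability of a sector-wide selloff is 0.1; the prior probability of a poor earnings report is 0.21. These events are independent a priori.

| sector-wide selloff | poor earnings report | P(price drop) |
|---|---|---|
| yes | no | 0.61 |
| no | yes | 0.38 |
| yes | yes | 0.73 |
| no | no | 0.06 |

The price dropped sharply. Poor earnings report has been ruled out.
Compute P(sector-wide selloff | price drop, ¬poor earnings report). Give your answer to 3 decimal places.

Sum P(price drop|·) weighted by the priors over both values of sector-wide selloff:
  P(price drop | ¬poor earnings report) = 0.06·0.9 + 0.61·0.1
        = 0.054000 + 0.061000 = 0.115000
Keeping only the sector-wide selloff-present terms gives 0.061000, so
  P(sector-wide selloff | price drop, ¬poor earnings report) = 0.061000 / 0.115000 ≈ 0.530

P(sector-wide selloff | price drop, ¬poor earnings report) ≈ 0.530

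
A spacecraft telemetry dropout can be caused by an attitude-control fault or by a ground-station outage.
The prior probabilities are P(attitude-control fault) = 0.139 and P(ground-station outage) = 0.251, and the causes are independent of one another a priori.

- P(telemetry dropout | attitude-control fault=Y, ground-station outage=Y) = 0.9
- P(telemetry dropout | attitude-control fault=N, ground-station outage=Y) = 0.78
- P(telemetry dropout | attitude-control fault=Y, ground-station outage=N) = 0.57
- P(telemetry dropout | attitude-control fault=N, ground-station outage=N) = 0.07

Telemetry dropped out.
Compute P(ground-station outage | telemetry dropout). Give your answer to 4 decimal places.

P(ground-station outage | telemetry dropout) ≈ 0.6568

Enumerate the 4 (attitude-control fault, ground-station outage) configurations and weight by the priors:
  P(telemetry dropout) = 0.07×0.861×0.749 + 0.78×0.861×0.251 + 0.57×0.139×0.749 + 0.9×0.139×0.251
        = 0.045142 + 0.168567 + 0.059343 + 0.031400 = 0.304452
Configurations with ground-station outage contribute 0.199967, so
  P(ground-station outage | telemetry dropout) = 0.199967 / 0.304452 ≈ 0.6568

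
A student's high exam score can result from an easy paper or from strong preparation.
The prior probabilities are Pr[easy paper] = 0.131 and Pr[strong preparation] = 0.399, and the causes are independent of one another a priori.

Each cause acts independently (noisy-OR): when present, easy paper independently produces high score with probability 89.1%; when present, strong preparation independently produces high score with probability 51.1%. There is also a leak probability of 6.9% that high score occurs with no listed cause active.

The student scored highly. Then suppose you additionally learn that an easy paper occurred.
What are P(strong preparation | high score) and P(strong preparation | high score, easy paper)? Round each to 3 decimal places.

Under noisy-OR, P(high score | causes) = 1 − (1−0.069)·∏(1−qᵢ) over the active causes.
Enumerate the 4 (easy paper, strong preparation) configurations and weight by the priors:
  P(high score) = 0.069·0.869·0.601 + 0.544741·0.869·0.399 + 0.898521·0.131·0.601 + 0.950377·0.131·0.399
        = 0.036037 + 0.188879 + 0.070741 + 0.049675 = 0.345332
Configurations with strong preparation contribute 0.238554, so
  P(strong preparation | high score) = 0.238554 / 0.345332 ≈ 0.691

Now also conditioning on easy paper=true:
Numerator (weight on configurations with strong preparation): 0.950377*0.399 = 0.379200
The normalizing constant is 0.898521*0.601 + 0.950377*0.399 = 0.919211
P(strong preparation | high score, easy paper) = 0.379200/0.919211 ≈ 0.413

P(strong preparation | high score) ≈ 0.691; P(strong preparation | high score, easy paper) ≈ 0.413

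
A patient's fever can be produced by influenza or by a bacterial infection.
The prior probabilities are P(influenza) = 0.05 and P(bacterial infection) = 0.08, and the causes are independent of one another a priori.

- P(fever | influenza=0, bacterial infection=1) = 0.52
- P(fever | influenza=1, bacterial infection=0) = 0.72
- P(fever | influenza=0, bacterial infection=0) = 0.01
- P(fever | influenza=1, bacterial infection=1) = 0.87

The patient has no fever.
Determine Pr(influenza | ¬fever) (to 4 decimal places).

Enumerate the 4 (influenza, bacterial infection) configurations and weight by the priors:
  P(¬fever) = 0.99·0.95·0.92 + 0.48·0.95·0.08 + 0.28·0.05·0.92 + 0.13·0.05·0.08
        = 0.865260 + 0.036480 + 0.012880 + 0.000520 = 0.915140
Keeping only the influenza-present terms gives 0.013400, so
  P(influenza | ¬fever) = 0.013400 / 0.915140 ≈ 0.0146

Pr(influenza | ¬fever) ≈ 0.0146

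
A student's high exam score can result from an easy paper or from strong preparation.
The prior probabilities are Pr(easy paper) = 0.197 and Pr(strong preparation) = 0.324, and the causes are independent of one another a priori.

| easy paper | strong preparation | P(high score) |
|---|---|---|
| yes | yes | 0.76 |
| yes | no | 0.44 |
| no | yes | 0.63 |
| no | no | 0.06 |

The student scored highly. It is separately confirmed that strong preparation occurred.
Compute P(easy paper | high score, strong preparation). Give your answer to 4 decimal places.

P(easy paper | high score, strong preparation) ≈ 0.2284

Enumerate both values of easy paper and weight by the priors:
  P(high score | strong preparation) = 0.63·0.803 + 0.76·0.197
        = 0.505890 + 0.149720 = 0.655610
The terms with easy paper present sum to 0.149720, so
  P(easy paper | high score, strong preparation) = 0.149720 / 0.655610 ≈ 0.2284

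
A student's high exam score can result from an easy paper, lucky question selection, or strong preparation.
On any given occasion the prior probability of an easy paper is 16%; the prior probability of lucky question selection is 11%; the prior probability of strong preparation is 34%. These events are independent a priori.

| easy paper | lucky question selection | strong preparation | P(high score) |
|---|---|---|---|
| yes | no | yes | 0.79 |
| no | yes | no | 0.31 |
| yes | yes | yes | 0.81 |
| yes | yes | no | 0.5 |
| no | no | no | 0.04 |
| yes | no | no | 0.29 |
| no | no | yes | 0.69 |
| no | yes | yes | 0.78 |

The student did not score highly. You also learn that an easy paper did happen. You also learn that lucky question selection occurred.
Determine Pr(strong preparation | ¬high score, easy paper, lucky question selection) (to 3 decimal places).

By total probability over both values of strong preparation:
  P(¬high score | easy paper, lucky question selection) = 0.5·0.66 + 0.19·0.34
        = 0.330000 + 0.064600 = 0.394600
Configurations with strong preparation contribute 0.064600, so
  P(strong preparation | ¬high score, easy paper, lucky question selection) = 0.064600 / 0.394600 ≈ 0.164

Pr(strong preparation | ¬high score, easy paper, lucky question selection) ≈ 0.164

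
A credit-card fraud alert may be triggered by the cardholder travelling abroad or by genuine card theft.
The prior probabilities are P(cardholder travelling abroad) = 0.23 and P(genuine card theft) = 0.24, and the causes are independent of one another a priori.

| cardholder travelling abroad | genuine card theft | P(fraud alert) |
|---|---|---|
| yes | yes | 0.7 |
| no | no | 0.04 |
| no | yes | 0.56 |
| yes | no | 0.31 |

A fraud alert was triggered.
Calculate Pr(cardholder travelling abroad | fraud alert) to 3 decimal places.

Pr(cardholder travelling abroad | fraud alert) ≈ 0.422

Weight on cardholder travelling abroad=true, given the evidence: 0.054188 + 0.038640 = 0.092828
Normalizer over all consistent configurations: 0.04×0.77×0.76 + 0.56×0.77×0.24 + 0.31×0.23×0.76 + 0.7×0.23×0.24 = 0.219724
Posterior = 0.092828 / 0.219724 ≈ 0.422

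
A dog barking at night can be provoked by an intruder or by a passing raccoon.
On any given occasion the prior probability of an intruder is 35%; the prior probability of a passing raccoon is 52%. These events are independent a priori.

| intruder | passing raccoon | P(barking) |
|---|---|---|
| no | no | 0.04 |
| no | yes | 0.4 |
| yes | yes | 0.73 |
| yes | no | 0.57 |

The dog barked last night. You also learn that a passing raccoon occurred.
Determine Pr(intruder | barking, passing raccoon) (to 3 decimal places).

Pr(intruder | barking, passing raccoon) ≈ 0.496

Weight on intruder=true, given the evidence: 0.73·0.35 = 0.255500
The normalizing constant is 0.4·0.65 + 0.73·0.35 = 0.515500
Posterior = 0.255500 / 0.515500 ≈ 0.496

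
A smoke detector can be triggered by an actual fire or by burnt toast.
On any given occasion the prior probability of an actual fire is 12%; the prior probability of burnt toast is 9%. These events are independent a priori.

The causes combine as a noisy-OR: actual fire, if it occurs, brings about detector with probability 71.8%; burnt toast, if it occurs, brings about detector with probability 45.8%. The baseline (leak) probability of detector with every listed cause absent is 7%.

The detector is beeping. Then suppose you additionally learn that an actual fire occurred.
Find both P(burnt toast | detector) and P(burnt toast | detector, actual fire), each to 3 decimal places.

Under noisy-OR, P(detector | causes) = 1 − (1−0.07)·∏(1−qᵢ) over the active causes.
Weight on burnt toast=true, given the evidence: 0.039278 + 0.009265 = 0.048543
The normalizing constant is 0.07*0.88*0.91 + 0.49594*0.88*0.09 + 0.73774*0.12*0.91 + 0.857855*0.12*0.09 = 0.185160
P(burnt toast | detector) = 0.048543/0.185160 ≈ 0.262

Now condition on the additional information:
P(detector | actual fire) = 0.73774·0.91 + 0.857855·0.09 = 0.671343 + 0.077207 = 0.748550
Restricting to configurations with burnt toast present: 0.857855·0.09 = 0.077207.
P(burnt toast | detector, actual fire) = 0.077207 / 0.748550 ≈ 0.103

P(burnt toast | detector) ≈ 0.262; P(burnt toast | detector, actual fire) ≈ 0.103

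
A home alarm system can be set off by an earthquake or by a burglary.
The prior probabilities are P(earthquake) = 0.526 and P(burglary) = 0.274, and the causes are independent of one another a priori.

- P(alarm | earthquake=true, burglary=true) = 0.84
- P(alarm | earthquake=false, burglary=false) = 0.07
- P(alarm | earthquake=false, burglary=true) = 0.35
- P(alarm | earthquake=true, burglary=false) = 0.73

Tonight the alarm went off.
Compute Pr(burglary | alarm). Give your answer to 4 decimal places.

Enumerate the 4 (earthquake, burglary) configurations and weight by the priors:
  P(alarm) = 0.07*0.474*0.726 + 0.35*0.474*0.274 + 0.73*0.526*0.726 + 0.84*0.526*0.274
        = 0.024089 + 0.045457 + 0.278769 + 0.121064 = 0.469379
The terms with burglary present sum to 0.166521, so
  P(burglary | alarm) = 0.166521 / 0.469379 ≈ 0.3548

Pr(burglary | alarm) ≈ 0.3548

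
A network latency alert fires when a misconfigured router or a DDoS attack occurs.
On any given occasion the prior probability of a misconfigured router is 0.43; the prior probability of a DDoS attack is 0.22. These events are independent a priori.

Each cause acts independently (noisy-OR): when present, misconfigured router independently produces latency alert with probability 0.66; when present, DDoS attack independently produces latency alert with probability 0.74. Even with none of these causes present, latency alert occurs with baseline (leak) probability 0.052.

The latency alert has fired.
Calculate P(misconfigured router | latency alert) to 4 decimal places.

P(misconfigured router | latency alert) ≈ 0.7275

Under noisy-OR, P(latency alert | causes) = 1 − (1−0.052)·∏(1−qᵢ) over the active causes.
Enumerate the 4 (misconfigured router, DDoS attack) configurations and weight by the priors:
  P(latency alert) = 0.052·0.57·0.78 + 0.75352·0.57·0.22 + 0.67768·0.43·0.78 + 0.916197·0.43·0.22
        = 0.023119 + 0.094491 + 0.227294 + 0.086672 = 0.431576
Configurations with misconfigured router contribute 0.313966, so
  P(misconfigured router | latency alert) = 0.313966 / 0.431576 ≈ 0.7275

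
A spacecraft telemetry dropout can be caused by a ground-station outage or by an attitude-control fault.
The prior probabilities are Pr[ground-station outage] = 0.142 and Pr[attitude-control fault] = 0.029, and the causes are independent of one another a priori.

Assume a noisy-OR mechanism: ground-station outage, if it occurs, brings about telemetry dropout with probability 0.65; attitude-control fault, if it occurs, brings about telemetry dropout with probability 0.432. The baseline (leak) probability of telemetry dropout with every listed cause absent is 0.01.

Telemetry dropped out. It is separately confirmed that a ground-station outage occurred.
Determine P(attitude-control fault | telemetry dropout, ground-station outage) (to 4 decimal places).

Under noisy-OR, P(telemetry dropout | causes) = 1 − (1−0.01)·∏(1−qᵢ) over the active causes.
Sum P(telemetry dropout|·) weighted by the priors over both values of attitude-control fault:
  P(telemetry dropout | ground-station outage) = 0.6535·0.971 + 0.803188·0.029
        = 0.634548 + 0.023292 = 0.657840
Configurations with attitude-control fault contribute 0.023292, so
  P(attitude-control fault | telemetry dropout, ground-station outage) = 0.023292 / 0.657840 ≈ 0.0354

P(attitude-control fault | telemetry dropout, ground-station outage) ≈ 0.0354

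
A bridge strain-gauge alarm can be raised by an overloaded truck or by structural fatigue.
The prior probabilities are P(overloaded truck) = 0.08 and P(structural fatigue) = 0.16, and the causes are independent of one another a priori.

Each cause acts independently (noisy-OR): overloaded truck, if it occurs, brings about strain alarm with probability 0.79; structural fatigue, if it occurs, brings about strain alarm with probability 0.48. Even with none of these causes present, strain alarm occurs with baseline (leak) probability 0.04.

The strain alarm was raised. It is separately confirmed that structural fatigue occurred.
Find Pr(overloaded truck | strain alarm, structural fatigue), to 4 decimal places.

Under noisy-OR, P(strain alarm | causes) = 1 − (1−0.04)·∏(1−qᵢ) over the active causes.
Enumerate both values of overloaded truck and weight by the priors:
  P(strain alarm | structural fatigue) = 0.5008×0.92 + 0.895168×0.08
        = 0.460736 + 0.071613 = 0.532349
The terms with overloaded truck present sum to 0.071613, so
  P(overloaded truck | strain alarm, structural fatigue) = 0.071613 / 0.532349 ≈ 0.1345

Pr(overloaded truck | strain alarm, structural fatigue) ≈ 0.1345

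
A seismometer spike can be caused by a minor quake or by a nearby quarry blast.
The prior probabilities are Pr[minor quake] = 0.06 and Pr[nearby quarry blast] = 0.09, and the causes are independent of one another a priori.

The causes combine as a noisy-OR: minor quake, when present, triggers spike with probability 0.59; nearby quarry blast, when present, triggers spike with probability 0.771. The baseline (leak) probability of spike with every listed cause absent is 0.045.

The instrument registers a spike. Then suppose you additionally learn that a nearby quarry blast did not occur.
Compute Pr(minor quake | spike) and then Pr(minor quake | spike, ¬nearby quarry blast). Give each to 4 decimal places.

Pr(minor quake | spike) ≈ 0.2672; Pr(minor quake | spike, ¬nearby quarry blast) ≈ 0.4632

Under noisy-OR, P(spike | causes) = 1 − (1−0.045)·∏(1−qᵢ) over the active causes.
By total probability over the 4 (minor quake, nearby quarry blast) configurations:
  P(spike) = 0.045×0.94×0.91 + 0.781305×0.94×0.09 + 0.60845×0.06×0.91 + 0.910335×0.06×0.09
        = 0.038493 + 0.066098 + 0.033221 + 0.004916 = 0.142728
Configurations with minor quake contribute 0.038137, so
  P(minor quake | spike) = 0.038137 / 0.142728 ≈ 0.2672

With the extra evidence:
Enumerate both values of minor quake and weight by the priors:
  P(spike | ¬nearby quarry blast) = 0.045*0.94 + 0.60845*0.06
        = 0.042300 + 0.036507 = 0.078807
Keeping only the minor quake-present terms gives 0.036507, so
  P(minor quake | spike, ¬nearby quarry blast) = 0.036507 / 0.078807 ≈ 0.4632
With nearby quarry blast excluded, minor quake must carry more of the explanatory weight for the spike.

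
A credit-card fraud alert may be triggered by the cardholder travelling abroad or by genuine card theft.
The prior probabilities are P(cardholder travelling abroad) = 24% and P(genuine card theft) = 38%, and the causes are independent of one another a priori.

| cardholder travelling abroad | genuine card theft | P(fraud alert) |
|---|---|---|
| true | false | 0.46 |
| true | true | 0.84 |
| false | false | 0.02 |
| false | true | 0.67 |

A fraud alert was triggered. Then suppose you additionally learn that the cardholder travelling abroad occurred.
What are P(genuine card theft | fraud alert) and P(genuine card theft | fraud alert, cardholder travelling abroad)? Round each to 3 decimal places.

P(genuine card theft | fraud alert) ≈ 0.776; P(genuine card theft | fraud alert, cardholder travelling abroad) ≈ 0.528

Enumerate the 4 (cardholder travelling abroad, genuine card theft) configurations and weight by the priors:
  P(fraud alert) = 0.02×0.76×0.62 + 0.67×0.76×0.38 + 0.46×0.24×0.62 + 0.84×0.24×0.38
        = 0.009424 + 0.193496 + 0.068448 + 0.076608 = 0.347976
Configurations with genuine card theft contribute 0.270104, so
  P(genuine card theft | fraud alert) = 0.270104 / 0.347976 ≈ 0.776

With the extra evidence:
P(fraud alert | cardholder travelling abroad) = 0.46×0.62 + 0.84×0.38 = 0.285200 + 0.319200 = 0.604400
Restricting to configurations with genuine card theft present: 0.84×0.38 = 0.319200.
P(genuine card theft | fraud alert, cardholder travelling abroad) = 0.319200 / 0.604400 ≈ 0.528
Conditioning on cardholder travelling abroad lowers the posterior on genuine card theft: the classic explaining-away effect in a common-effect structure.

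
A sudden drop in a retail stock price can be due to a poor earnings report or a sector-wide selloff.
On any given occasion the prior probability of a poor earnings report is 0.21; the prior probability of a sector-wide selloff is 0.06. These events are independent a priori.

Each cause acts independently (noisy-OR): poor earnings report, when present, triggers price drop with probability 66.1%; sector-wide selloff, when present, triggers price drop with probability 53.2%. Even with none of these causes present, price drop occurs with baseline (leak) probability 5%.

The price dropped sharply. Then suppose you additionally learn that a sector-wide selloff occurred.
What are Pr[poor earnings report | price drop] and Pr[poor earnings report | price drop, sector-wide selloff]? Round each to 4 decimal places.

Under noisy-OR, P(price drop | causes) = 1 − (1−0.05)·∏(1−qᵢ) over the active causes.
P(price drop) = 0.05×0.79×0.94 + 0.5554×0.79×0.06 + 0.67795×0.21×0.94 + 0.849281×0.21×0.06 = 0.037130 + 0.026326 + 0.133827 + 0.010701 = 0.207984
Of this, 0.144528 comes from 0.133827 + 0.010701 (the poor earnings report=true cases).
So P(poor earnings report | price drop) = 0.144528/0.207984 ≈ 0.6949.

With the extra evidence:
P(price drop | sector-wide selloff) = 0.5554*0.79 + 0.849281*0.21 = 0.438766 + 0.178349 = 0.617115
Restricting to configurations with poor earnings report present: 0.849281*0.21 = 0.178349.
Hence the posterior is 0.178349/0.617115 ≈ 0.2890.

Pr[poor earnings report | price drop] ≈ 0.6949; Pr[poor earnings report | price drop, sector-wide selloff] ≈ 0.2890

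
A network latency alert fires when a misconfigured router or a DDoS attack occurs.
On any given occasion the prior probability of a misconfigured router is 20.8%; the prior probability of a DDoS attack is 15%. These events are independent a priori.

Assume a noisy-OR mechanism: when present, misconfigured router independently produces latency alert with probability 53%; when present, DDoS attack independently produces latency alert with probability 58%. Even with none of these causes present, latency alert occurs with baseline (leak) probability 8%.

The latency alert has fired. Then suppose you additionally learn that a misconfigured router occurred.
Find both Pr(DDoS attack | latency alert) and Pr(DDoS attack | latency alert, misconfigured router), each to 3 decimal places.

Under noisy-OR, P(latency alert | causes) = 1 − (1−0.08)·∏(1−qᵢ) over the active causes.
Weight on DDoS attack=true, given the evidence: 0.072896 + 0.025534 = 0.098430
Denominator P(latency alert): 0.08·0.792·0.85 + 0.6136·0.792·0.15 + 0.5676·0.208·0.85 + 0.818392·0.208·0.15 = 0.252638
Posterior = 0.098430 / 0.252638 ≈ 0.390

Now also conditioning on misconfigured router=true:
P(latency alert | misconfigured router) = 0.5676×0.85 + 0.818392×0.15 = 0.482460 + 0.122759 = 0.605219
The DDoS attack-present share is 0.818392×0.15 = 0.122759.
P(DDoS attack | latency alert, misconfigured router) = 0.122759 / 0.605219 ≈ 0.203
— misconfigured router explains away the evidence for DDoS attack.

Pr(DDoS attack | latency alert) ≈ 0.390; Pr(DDoS attack | latency alert, misconfigured router) ≈ 0.203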